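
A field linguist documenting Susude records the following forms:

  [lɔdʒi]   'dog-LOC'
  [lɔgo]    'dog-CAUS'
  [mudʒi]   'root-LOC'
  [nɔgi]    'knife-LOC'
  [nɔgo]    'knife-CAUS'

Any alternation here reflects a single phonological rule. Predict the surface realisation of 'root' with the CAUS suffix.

The stem for 'dog' ends in [dʒ] in [lɔdʒi] but [g] in [lɔgo].
Compare 'knife', with invariant [g] in [nɔgi] and [nɔgo]: an analysis with underlying /g/ and a rule producing [dʒ] before the LOC suffix would wrongly predict alternation here too.
The alternation reflects depalatalization: palato-alveolar /dʒ/ becomes [g] when no front vowel follows. /dʒ/ is underlying.
From [mudʒi] the stem 'root' is /mudʒ/; when no front vowel follows this yields [mugo].

[mugo]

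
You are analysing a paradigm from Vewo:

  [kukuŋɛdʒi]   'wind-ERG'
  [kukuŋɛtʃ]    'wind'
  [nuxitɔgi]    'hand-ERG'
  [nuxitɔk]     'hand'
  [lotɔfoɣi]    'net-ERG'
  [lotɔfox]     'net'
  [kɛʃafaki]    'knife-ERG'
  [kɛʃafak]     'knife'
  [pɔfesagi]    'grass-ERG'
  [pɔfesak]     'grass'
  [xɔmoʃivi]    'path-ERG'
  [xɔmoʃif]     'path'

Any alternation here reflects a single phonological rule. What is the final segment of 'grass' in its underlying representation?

In [pɔfesagi] and [pɔfesak] the final segment of 'grass' alternates: [g] ~ [k].
If /k/ were underlying and a rule turned it into [g] before the ERG suffix, 'knife' would also alternate; but it has [k] in both [kɛʃafaki] and [kɛʃafak].
The alternation reflects word-final obstruent devoicing: voiced obstruents become voiceless word-finally. /g/ is underlying.

/g/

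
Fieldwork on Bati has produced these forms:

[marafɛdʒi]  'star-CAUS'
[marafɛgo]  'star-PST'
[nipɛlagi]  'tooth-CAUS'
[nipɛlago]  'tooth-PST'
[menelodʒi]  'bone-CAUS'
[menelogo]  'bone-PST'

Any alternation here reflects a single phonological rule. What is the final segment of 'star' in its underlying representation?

In [marafɛdʒi] and [marafɛgo] the final segment of 'star' alternates: [dʒ] ~ [g].
Compare 'tooth', with invariant [g] in [nipɛlagi] and [nipɛlago]: an analysis with underlying /g/ and a rule producing [dʒ] before the CAUS suffix would wrongly predict alternation here too.
So /dʒ/ is underlying, and a rule of depalatalization — palato-alveolar /dʒ/ becomes [g] when no front vowel follows — gives [g].

/dʒ/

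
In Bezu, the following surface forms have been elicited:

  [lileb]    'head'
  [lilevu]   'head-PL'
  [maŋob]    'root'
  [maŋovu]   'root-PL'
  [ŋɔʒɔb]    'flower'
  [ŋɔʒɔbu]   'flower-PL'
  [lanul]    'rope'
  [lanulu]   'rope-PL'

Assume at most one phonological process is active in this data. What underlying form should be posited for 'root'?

The stem for 'root' ends in [b] in [maŋob] but [v] in [maŋovu].
But 'flower' keeps [b] in both environments ([ŋɔʒɔb], [ŋɔʒɔbu]), so there is no rule changing /b/ to [v] before the PL suffix.
The underlying segment must be /v/; voiced fricatives become stops word-finally, yielding [b] there.

/maŋov/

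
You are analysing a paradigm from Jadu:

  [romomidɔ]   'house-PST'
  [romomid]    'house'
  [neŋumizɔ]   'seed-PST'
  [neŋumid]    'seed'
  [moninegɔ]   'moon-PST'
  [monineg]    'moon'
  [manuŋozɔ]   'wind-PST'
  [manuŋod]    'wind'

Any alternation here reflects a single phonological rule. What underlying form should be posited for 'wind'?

The stem for 'wind' ends in [z] in [manuŋozɔ] but [d] in [manuŋod].
But 'house' keeps [d] in both environments ([romomidɔ], [romomid]), so there is no rule changing /d/ to [z] before the PST suffix.
Therefore /z/ is basic and [d] is derived by word-final hardening (voiced fricatives become stops word-finally).
Hence 'wind' is /manuŋoz/ underlyingly.

/manuŋoz/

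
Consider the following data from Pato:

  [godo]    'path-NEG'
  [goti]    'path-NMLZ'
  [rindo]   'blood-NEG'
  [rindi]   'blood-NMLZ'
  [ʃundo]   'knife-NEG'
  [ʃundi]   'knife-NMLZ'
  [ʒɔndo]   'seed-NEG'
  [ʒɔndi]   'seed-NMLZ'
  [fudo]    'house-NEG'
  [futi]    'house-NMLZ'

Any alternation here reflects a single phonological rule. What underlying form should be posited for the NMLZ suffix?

The NMLZ suffix surfaces as [-di] and [-ti], depending on the final segment of the stem.
By contrast the NEG suffix keeps its initial [d] throughout — that segment must be underlying.
So the underlying form is /-ti/, and voiceless stops become voiced after a nasal.

/-ti/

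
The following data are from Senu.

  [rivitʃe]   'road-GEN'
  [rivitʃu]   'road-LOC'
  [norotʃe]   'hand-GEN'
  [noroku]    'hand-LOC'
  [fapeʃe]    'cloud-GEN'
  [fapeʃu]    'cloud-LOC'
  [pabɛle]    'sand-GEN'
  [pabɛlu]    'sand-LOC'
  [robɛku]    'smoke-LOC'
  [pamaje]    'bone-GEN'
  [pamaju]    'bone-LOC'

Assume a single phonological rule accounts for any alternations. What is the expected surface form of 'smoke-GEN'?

'hand' shows [tʃ] ~ [k] at the end of the stem ([norotʃe] vs [noroku]).
But 'road' keeps [tʃ] in both environments ([rivitʃe], [rivitʃu]), so there is no rule changing /tʃ/ to [k] before the LOC suffix.
The alternation reflects palatalization before a front vowel: /k/ becomes palato-alveolar [tʃ] before a front vowel. /k/ is underlying.
From [robɛku] the stem 'smoke' is /robɛk/; before a front vowel this yields [robɛtʃe].

[robɛtʃe]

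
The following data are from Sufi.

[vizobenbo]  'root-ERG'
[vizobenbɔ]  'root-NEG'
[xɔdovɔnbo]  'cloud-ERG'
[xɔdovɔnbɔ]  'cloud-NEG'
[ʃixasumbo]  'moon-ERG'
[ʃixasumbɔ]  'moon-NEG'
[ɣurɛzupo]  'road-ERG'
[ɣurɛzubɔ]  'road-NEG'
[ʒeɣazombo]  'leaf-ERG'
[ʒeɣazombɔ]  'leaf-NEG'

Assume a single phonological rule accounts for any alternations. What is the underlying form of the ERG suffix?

The ERG suffix surfaces as [-bo] and [-po], depending on the final segment of the stem.
By contrast the NEG suffix keeps its initial [b] throughout — that segment must be underlying.
So the underlying form is /-po/, and voiceless stops become voiced after a nasal.

/-po/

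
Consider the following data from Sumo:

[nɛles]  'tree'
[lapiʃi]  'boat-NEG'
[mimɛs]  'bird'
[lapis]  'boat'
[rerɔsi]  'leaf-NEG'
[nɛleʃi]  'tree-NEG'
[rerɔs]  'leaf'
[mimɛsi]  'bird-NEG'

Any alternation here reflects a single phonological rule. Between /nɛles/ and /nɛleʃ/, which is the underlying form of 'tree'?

The root 'tree' surfaces as [nɛles] and [nɛleʃi], with a stem-final [s] ~ [ʃ] alternation.
Compare 'leaf', with invariant [s] in [rerɔs] and [rerɔsi]: an analysis with underlying /s/ and a rule producing [ʃ] before the NEG suffix would wrongly predict alternation here too.
Therefore /ʃ/ is basic and [s] is derived by depalatalization (palato-alveolar /ʃ/ becomes [s] when no front vowel follows).

/nɛleʃ/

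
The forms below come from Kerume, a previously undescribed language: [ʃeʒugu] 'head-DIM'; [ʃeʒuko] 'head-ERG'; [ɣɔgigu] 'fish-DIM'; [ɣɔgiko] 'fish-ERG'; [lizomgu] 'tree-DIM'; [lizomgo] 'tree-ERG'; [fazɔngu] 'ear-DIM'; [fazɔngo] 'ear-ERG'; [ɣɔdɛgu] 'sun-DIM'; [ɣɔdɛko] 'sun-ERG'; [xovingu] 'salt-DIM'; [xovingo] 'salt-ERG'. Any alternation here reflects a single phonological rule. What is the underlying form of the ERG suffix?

The ERG morpheme has two allomorphs, [-go] and [-ko].
The DIM suffix, which begins with [g], is invariant after every stem; so [g] is not altered by any rule here.
So the underlying form is /-ko/, and voiceless stops become voiced after a nasal.

/-ko/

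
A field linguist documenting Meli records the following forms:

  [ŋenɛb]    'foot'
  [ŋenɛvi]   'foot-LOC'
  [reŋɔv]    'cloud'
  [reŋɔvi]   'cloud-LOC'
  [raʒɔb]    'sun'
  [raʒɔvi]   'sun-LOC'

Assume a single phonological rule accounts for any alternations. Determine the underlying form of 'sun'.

/raʒɔb/

In [raʒɔb] and [raʒɔvi] the final segment of 'sun' alternates: [b] ~ [v].
Compare 'cloud', with invariant [v] in [reŋɔv] and [reŋɔvi]: an analysis with underlying /v/ and a rule producing [b] in isolation would wrongly predict alternation here too.
Therefore /b/ is basic and [v] is derived by intervocalic spirantization (voiced stops become fricatives between vowels).
So 'sun' = /raʒɔb/.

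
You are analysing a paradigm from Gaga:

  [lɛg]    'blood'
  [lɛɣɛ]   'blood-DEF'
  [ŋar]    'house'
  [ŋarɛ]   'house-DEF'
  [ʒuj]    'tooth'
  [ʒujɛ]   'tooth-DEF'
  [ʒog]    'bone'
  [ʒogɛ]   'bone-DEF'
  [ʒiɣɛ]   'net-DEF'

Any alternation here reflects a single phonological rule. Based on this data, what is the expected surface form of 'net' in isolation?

[ʒig]

The root 'blood' surfaces as [lɛg] and [lɛɣɛ], with a stem-final [g] ~ [ɣ] alternation.
But 'bone' keeps [g] in both environments ([ʒog], [ʒogɛ]), so there is no rule changing /g/ to [ɣ] before the DEF suffix.
Therefore /ɣ/ is basic and [g] is derived by word-final hardening (voiced fricatives become stops word-finally).
From [ʒiɣɛ] the stem 'net' is /ʒiɣ/; word-finally this yields [ʒig].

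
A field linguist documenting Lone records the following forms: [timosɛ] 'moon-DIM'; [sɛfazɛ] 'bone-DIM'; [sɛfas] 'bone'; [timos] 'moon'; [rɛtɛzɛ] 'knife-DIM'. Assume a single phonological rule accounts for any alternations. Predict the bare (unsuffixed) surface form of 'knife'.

The stem for 'bone' ends in [z] in [sɛfazɛ] but [s] in [sɛfas].
Compare 'moon', with invariant [s] in [timosɛ] and [timos]: an analysis with underlying /s/ and a rule producing [z] before the DIM suffix would wrongly predict alternation here too.
So /z/ is underlying, and a rule of word-final obstruent devoicing — voiced obstruents become voiceless word-finally — gives [s].
From [rɛtɛzɛ] the stem 'knife' is /rɛtɛz/; word-finally this yields [rɛtɛs].

[rɛtɛs]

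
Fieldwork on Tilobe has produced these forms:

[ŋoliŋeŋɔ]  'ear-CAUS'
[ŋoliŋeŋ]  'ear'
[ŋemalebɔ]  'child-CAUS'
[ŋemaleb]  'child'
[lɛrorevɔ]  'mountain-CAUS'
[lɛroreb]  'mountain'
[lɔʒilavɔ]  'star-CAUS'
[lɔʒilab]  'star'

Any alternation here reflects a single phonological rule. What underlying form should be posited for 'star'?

In [lɔʒilavɔ] and [lɔʒilab] the final segment of 'star' alternates: [v] ~ [b].
Compare 'child', with invariant [b] in [ŋemalebɔ] and [ŋemaleb]: an analysis with underlying /b/ and a rule producing [v] before the CAUS suffix would wrongly predict alternation here too.
The underlying segment must be /v/; voiced fricatives become stops word-finally, yielding [b] there.
Hence 'star' is /lɔʒilav/ underlyingly.

/lɔʒilav/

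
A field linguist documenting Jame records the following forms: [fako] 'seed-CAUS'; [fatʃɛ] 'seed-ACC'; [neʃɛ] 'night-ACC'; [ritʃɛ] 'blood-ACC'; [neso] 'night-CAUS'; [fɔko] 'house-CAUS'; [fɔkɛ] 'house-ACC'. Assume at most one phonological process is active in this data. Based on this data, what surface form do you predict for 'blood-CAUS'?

[riko]

In [fako] and [fatʃɛ] the final segment of 'seed' alternates: [k] ~ [tʃ].
But 'house' keeps [k] in both environments ([fɔko], [fɔkɛ]), so there is no rule changing /k/ to [tʃ] before the ACC suffix.
The alternation reflects depalatalization: palato-alveolar /tʃ/ and /ʃ/ become [k] and [s] when no front vowel follows. /tʃ/ is underlying.
The one attested form of 'blood', [ritʃɛ], shows underlying /ritʃ/. Applying the same rule when no front vowel follows gives [riko].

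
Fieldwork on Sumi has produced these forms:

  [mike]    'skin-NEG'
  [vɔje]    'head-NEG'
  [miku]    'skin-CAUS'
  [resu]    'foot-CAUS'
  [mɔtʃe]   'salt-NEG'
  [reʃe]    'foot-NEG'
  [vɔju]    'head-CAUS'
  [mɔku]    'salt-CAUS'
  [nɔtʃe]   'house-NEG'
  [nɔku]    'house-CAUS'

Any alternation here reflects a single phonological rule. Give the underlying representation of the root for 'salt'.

/mɔtʃ/

The stem for 'salt' ends in [k] in [mɔku] but [tʃ] in [mɔtʃe].
But 'skin' keeps [k] in both environments ([miku], [mike]), so there is no rule changing /k/ to [tʃ] before the NEG suffix.
The alternation reflects depalatalization: palato-alveolar /tʃ/ and /ʃ/ become [k] and [s] when no front vowel follows. /tʃ/ is underlying.
So 'salt' = /mɔtʃ/.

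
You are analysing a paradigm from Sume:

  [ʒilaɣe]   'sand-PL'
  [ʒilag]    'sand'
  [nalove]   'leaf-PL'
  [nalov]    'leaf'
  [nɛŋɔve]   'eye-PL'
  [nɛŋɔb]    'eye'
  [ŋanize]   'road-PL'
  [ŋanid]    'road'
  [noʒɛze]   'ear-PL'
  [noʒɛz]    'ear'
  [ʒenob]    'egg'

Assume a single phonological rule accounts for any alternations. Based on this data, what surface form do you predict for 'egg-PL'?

[ʒenove]

The root 'eye' surfaces as [nɛŋɔve] and [nɛŋɔb], with a stem-final [v] ~ [b] alternation.
If /v/ were underlying and a rule turned it into [b] in isolation, 'leaf' would also alternate; but it has [v] in both [nalove] and [nalov].
Therefore /b/ is basic and [v] is derived by intervocalic spirantization (voiced stops become fricatives between vowels).
From [ʒenob] the stem 'egg' is /ʒenob/; between vowels this yields [ʒenove].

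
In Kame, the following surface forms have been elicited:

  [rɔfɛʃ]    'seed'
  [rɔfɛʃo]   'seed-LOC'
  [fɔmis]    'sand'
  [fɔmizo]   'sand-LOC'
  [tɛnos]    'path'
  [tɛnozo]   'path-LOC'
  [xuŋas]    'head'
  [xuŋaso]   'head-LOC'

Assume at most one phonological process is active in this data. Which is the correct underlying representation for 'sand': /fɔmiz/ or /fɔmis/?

/fɔmiz/

'sand' shows [s] ~ [z] at the end of the stem ([fɔmis] vs [fɔmizo]).
But 'head' keeps [s] in both environments ([xuŋas], [xuŋaso]), so there is no rule changing /s/ to [z] before the LOC suffix.
The underlying segment must be /z/; voiced obstruents become voiceless word-finally, yielding [s] there.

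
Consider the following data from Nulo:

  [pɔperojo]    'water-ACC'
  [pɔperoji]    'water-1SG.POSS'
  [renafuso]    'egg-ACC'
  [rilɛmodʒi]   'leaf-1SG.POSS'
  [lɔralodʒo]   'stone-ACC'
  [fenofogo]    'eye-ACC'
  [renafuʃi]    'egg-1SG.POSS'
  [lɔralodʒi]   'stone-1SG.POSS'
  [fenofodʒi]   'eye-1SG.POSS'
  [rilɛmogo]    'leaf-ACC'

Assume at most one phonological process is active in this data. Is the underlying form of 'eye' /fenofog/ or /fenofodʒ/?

The stem for 'eye' ends in [g] in [fenofogo] but [dʒ] in [fenofodʒi].
But 'stone' keeps [dʒ] in both environments ([lɔralodʒo], [lɔralodʒi]), so there is no rule changing /dʒ/ to [g] before the ACC suffix.
Therefore /g/ is basic and [dʒ] is derived by palatalization before a front vowel (/g/ and /s/ become palato-alveolar [dʒ] and [ʃ] before a front vowel).

/fenofog/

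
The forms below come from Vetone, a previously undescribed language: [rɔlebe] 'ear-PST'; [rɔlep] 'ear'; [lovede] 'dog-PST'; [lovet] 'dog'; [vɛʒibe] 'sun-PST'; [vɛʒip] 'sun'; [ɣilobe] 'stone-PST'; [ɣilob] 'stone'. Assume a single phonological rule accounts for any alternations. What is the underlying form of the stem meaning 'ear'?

In [rɔlebe] and [rɔlep] the final segment of 'ear' alternates: [b] ~ [p].
If /b/ were underlying and a rule turned it into [p] in isolation, 'stone' would also alternate; but it has [b] in both [ɣilobe] and [ɣilob].
Therefore /p/ is basic and [b] is derived by intervocalic voicing (voiceless stops become voiced between vowels).

/rɔlep/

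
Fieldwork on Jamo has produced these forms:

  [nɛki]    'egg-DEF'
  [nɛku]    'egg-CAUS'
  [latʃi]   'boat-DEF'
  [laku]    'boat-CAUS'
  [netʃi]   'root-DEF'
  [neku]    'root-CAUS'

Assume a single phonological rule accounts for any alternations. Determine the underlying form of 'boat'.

In [latʃi] and [laku] the final segment of 'boat' alternates: [tʃ] ~ [k].
But 'egg' keeps [k] in both environments ([nɛki], [nɛku]), so there is no rule changing /k/ to [tʃ] before the DEF suffix.
So /tʃ/ is underlying, and a rule of depalatalization — palato-alveolar /tʃ/ becomes [k] when no front vowel follows — gives [k].
The underlying form of 'boat' is therefore /latʃ/.

/latʃ/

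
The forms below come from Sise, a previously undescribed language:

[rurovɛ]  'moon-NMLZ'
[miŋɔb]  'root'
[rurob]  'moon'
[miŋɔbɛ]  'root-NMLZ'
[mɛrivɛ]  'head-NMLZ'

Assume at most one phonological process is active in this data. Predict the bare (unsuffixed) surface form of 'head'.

[mɛrib]

The stem for 'moon' ends in [b] in [rurob] but [v] in [rurovɛ].
But 'root' keeps [b] in both environments ([miŋɔb], [miŋɔbɛ]), so there is no rule changing /b/ to [v] before the NMLZ suffix.
The underlying segment must be /v/; voiced fricatives become stops word-finally, yielding [b] there.
From [mɛrivɛ] the stem 'head' is /mɛriv/; word-finally this yields [mɛrib].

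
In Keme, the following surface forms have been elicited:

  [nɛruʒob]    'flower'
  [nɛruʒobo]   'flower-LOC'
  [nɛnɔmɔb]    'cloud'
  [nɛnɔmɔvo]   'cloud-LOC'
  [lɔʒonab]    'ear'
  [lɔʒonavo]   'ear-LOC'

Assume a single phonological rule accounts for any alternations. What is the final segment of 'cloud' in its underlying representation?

In [nɛnɔmɔb] and [nɛnɔmɔvo] the final segment of 'cloud' alternates: [b] ~ [v].
The stem 'flower' ([nɛruʒob], [nɛruʒobo]) shows [b] unchanged in both environments, so [b] cannot be basic with [v] derived before the LOC suffix.
The alternation reflects word-final hardening: voiced fricatives become stops word-finally. /v/ is underlying.

/v/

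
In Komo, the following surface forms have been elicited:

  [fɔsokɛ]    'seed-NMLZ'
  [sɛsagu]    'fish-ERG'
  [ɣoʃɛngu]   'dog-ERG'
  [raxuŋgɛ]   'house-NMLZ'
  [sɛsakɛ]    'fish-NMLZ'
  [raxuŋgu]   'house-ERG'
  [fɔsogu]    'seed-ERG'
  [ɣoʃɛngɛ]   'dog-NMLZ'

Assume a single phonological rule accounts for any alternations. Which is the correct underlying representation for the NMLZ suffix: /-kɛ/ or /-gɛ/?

/-kɛ/

The NMLZ morpheme has two allomorphs, [-gɛ] and [-kɛ].
The ERG suffix, which begins with [g], is invariant after every stem; so [g] is not altered by any rule here.
So the underlying form is /-kɛ/, and voiceless stops become voiced after a nasal.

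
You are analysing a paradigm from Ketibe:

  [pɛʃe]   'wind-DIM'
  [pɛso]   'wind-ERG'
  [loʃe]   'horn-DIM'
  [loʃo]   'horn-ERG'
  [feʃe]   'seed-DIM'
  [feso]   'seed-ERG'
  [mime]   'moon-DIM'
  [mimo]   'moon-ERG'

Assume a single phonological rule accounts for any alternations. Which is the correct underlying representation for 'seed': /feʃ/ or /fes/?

/fes/

In [feʃe] and [feso] the final segment of 'seed' alternates: [ʃ] ~ [s].
Compare 'horn', with invariant [ʃ] in [loʃe] and [loʃo]: an analysis with underlying /ʃ/ and a rule producing [s] before the ERG suffix would wrongly predict alternation here too.
The underlying segment must be /s/; /s/ becomes palato-alveolar [ʃ] before a front vowel, yielding [ʃ] there.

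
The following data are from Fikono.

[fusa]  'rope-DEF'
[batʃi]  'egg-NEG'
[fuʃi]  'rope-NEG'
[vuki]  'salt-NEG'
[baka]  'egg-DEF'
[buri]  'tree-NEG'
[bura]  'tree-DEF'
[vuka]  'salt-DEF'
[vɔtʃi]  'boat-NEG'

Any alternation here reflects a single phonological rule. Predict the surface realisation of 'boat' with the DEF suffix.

[vɔka]

The root 'egg' surfaces as [baka] and [batʃi], with a stem-final [k] ~ [tʃ] alternation.
The stem 'salt' ([vuka], [vuki]) shows [k] unchanged in both environments, so [k] cannot be basic with [tʃ] derived before the NEG suffix.
So /tʃ/ is underlying, and a rule of depalatalization — palato-alveolar /tʃ/ and /ʃ/ become [k] and [s] when no front vowel follows — gives [k].
From [vɔtʃi] the stem 'boat' is /vɔtʃ/; when no front vowel follows this yields [vɔka].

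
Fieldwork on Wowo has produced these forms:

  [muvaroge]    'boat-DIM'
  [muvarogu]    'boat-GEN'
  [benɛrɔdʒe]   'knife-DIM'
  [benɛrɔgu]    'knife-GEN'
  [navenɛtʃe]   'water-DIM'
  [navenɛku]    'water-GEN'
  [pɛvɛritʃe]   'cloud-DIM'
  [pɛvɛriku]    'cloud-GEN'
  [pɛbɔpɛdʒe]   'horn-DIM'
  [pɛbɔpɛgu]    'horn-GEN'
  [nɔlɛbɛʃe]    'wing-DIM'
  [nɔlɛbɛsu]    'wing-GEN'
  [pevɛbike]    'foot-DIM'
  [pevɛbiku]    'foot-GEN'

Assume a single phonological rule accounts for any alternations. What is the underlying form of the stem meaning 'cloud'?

/pɛvɛritʃ/

The root 'cloud' surfaces as [pɛvɛritʃe] and [pɛvɛriku], with a stem-final [tʃ] ~ [k] alternation.
If /k/ were underlying and a rule turned it into [tʃ] before the DIM suffix, 'foot' would also alternate; but it has [k] in both [pevɛbike] and [pevɛbiku].
The alternation reflects depalatalization: palato-alveolar /tʃ/, /dʒ/ and /ʃ/ become [k], [g] and [s] when no front vowel follows. /tʃ/ is underlying.
So 'cloud' = /pɛvɛritʃ/.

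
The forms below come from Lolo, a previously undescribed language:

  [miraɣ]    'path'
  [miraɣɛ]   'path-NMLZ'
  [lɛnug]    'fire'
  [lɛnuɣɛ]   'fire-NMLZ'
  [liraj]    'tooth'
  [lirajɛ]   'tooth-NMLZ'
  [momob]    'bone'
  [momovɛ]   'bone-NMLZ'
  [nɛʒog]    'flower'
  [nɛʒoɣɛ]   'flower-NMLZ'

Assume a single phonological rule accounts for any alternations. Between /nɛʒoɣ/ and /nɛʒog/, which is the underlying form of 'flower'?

In [nɛʒog] and [nɛʒoɣɛ] the final segment of 'flower' alternates: [g] ~ [ɣ].
But 'path' keeps [ɣ] in both environments ([miraɣ], [miraɣɛ]), so there is no rule changing /ɣ/ to [g] in isolation.
So /g/ is underlying, and a rule of intervocalic spirantization — voiced stops become fricatives between vowels — gives [ɣ].

/nɛʒog/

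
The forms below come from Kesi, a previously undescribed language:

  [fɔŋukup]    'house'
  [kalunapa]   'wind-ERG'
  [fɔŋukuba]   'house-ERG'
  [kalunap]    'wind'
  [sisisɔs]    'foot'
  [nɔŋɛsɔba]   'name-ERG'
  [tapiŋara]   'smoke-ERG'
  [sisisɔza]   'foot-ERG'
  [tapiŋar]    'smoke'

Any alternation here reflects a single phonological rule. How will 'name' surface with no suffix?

[nɔŋɛsɔp]

The stem for 'house' ends in [p] in [fɔŋukup] but [b] in [fɔŋukuba].
Compare 'wind', with invariant [p] in [kalunap] and [kalunapa]: an analysis with underlying /p/ and a rule producing [b] before the ERG suffix would wrongly predict alternation here too.
Therefore /b/ is basic and [p] is derived by word-final obstruent devoicing (voiced obstruents become voiceless word-finally).
From [nɔŋɛsɔba] the stem 'name' is /nɔŋɛsɔb/; word-finally this yields [nɔŋɛsɔp].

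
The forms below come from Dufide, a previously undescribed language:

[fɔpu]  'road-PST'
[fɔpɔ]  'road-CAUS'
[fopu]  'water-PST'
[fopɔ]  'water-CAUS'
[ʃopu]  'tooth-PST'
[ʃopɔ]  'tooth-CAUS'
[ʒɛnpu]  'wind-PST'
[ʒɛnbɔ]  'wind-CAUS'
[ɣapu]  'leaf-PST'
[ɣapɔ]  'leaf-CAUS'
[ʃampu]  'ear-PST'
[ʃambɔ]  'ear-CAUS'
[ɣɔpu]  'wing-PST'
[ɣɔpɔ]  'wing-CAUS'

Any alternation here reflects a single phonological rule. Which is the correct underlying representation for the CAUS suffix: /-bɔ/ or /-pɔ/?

/-bɔ/

The CAUS suffix surfaces as [-bɔ] and [-pɔ], depending on the final segment of the stem.
The PST suffix, which begins with [p], is invariant after every stem; so [p] is not altered by any rule here.
So the underlying form is /-bɔ/, and voiced stops become voiceless after a vowel.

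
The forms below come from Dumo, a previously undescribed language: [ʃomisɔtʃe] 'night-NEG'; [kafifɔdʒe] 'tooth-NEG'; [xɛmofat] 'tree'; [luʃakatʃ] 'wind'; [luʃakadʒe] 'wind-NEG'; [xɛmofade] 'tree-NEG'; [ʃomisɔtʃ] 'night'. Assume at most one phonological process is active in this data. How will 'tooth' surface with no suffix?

The stem for 'wind' ends in [tʃ] in [luʃakatʃ] but [dʒ] in [luʃakadʒe].
But 'night' keeps [tʃ] in both environments ([ʃomisɔtʃ], [ʃomisɔtʃe]), so there is no rule changing /tʃ/ to [dʒ] before the NEG suffix.
The alternation reflects word-final obstruent devoicing: voiced obstruents become voiceless word-finally. /dʒ/ is underlying.
The one attested form of 'tooth', [kafifɔdʒe], shows underlying /kafifɔdʒ/. Applying the same rule word-finally gives [kafifɔtʃ].

[kafifɔtʃ]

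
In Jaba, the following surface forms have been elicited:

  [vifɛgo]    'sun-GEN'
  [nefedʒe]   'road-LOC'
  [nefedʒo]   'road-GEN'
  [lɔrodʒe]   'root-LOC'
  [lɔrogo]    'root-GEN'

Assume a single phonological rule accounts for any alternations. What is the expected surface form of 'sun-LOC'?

[vifɛdʒe]

'root' shows [dʒ] ~ [g] at the end of the stem ([lɔrodʒe] vs [lɔrogo]).
But 'road' keeps [dʒ] in both environments ([nefedʒe], [nefedʒo]), so there is no rule changing /dʒ/ to [g] before the GEN suffix.
So /g/ is underlying, and a rule of palatalization before a front vowel — /g/ becomes palato-alveolar [dʒ] before a front vowel — gives [dʒ].
From [vifɛgo] the stem 'sun' is /vifɛg/; before a front vowel this yields [vifɛdʒe].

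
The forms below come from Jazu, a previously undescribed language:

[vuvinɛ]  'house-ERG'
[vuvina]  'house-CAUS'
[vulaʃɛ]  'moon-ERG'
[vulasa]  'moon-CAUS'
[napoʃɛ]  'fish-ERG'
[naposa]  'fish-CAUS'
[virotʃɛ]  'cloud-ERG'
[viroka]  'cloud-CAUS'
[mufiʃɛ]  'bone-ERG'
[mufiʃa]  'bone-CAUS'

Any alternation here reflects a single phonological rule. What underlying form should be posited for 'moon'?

/vulas/

'moon' shows [ʃ] ~ [s] at the end of the stem ([vulaʃɛ] vs [vulasa]).
But 'bone' keeps [ʃ] in both environments ([mufiʃɛ], [mufiʃa]), so there is no rule changing /ʃ/ to [s] before the CAUS suffix.
Therefore /s/ is basic and [ʃ] is derived by palatalization before a front vowel (/k/ and /s/ become palato-alveolar [tʃ] and [ʃ] before a front vowel).
Hence 'moon' is /vulas/ underlyingly.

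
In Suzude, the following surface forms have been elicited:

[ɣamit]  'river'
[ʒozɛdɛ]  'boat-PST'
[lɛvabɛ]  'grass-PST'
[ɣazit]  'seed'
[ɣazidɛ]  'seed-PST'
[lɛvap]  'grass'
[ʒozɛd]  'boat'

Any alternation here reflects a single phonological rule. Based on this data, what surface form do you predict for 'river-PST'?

[ɣamidɛ]

The stem for 'seed' ends in [d] in [ɣazidɛ] but [t] in [ɣazit].
If /d/ were underlying and a rule turned it into [t] in isolation, 'boat' would also alternate; but it has [d] in both [ʒozɛdɛ] and [ʒozɛd].
The alternation reflects intervocalic voicing: voiceless stops become voiced between vowels. /t/ is underlying.
The one attested form of 'river', [ɣamit], shows underlying /ɣamit/. Applying the same rule between vowels gives [ɣamidɛ].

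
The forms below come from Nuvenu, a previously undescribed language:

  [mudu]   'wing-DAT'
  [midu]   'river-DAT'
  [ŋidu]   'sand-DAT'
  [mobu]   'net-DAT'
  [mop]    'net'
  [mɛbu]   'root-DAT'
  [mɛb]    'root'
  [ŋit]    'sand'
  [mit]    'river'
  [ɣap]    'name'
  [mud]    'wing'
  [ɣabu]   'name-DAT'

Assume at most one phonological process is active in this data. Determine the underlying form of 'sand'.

The root 'sand' surfaces as [ŋidu] and [ŋit], with a stem-final [d] ~ [t] alternation.
The stem 'wing' ([mudu], [mud]) shows [d] unchanged in both environments, so [d] cannot be basic with [t] derived in isolation.
So /t/ is underlying, and a rule of intervocalic voicing — voiceless stops become voiced between vowels — gives [d].
Hence 'sand' is /ŋit/ underlyingly.

/ŋit/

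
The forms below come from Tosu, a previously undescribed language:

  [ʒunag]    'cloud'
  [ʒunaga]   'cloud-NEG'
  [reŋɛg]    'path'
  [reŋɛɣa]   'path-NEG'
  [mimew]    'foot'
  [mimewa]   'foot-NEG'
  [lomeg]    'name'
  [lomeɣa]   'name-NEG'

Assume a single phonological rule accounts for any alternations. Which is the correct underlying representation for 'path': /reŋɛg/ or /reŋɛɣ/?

/reŋɛɣ/

The stem for 'path' ends in [g] in [reŋɛg] but [ɣ] in [reŋɛɣa].
The stem 'cloud' ([ʒunag], [ʒunaga]) shows [g] unchanged in both environments, so [g] cannot be basic with [ɣ] derived before the NEG suffix.
The alternation reflects word-final hardening: voiced fricatives become stops word-finally. /ɣ/ is underlying.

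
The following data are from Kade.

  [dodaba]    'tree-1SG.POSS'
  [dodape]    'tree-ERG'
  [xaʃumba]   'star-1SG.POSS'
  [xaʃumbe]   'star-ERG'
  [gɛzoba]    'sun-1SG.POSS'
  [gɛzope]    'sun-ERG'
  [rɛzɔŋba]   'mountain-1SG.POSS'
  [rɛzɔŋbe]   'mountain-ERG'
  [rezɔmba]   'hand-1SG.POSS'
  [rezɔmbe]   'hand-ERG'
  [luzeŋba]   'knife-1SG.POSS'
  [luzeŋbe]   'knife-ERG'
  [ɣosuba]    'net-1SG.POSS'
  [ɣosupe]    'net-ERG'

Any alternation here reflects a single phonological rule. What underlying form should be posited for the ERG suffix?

/-pe/

The ERG suffix surfaces as [-be] and [-pe], depending on the final segment of the stem.
By contrast the 1SG.POSS suffix keeps its initial [b] throughout — that segment must be underlying.
So the underlying form is /-pe/, and voiceless stops become voiced after a nasal.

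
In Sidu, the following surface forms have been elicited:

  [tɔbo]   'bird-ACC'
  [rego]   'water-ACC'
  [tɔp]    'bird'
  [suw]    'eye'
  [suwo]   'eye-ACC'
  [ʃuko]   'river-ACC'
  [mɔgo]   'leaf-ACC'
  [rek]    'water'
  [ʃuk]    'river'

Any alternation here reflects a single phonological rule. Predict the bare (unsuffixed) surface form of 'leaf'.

The root 'water' surfaces as [rego] and [rek], with a stem-final [g] ~ [k] alternation.
If /k/ were underlying and a rule turned it into [g] before the ACC suffix, 'river' would also alternate; but it has [k] in both [ʃuko] and [ʃuk].
The underlying segment must be /g/; voiced obstruents become voiceless word-finally, yielding [k] there.
From [mɔgo] the stem 'leaf' is /mɔg/; word-finally this yields [mɔk].

[mɔk]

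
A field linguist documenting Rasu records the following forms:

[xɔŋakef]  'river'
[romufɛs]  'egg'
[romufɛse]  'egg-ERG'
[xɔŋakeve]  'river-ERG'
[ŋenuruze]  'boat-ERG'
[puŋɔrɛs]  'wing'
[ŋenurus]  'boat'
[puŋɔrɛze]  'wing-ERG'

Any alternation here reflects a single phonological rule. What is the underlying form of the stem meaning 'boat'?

In [ŋenurus] and [ŋenuruze] the final segment of 'boat' alternates: [s] ~ [z].
But 'egg' keeps [s] in both environments ([romufɛs], [romufɛse]), so there is no rule changing /s/ to [z] before the ERG suffix.
Therefore /z/ is basic and [s] is derived by word-final obstruent devoicing (voiced obstruents become voiceless word-finally).
Hence 'boat' is /ŋenuruz/ underlyingly.

/ŋenuruz/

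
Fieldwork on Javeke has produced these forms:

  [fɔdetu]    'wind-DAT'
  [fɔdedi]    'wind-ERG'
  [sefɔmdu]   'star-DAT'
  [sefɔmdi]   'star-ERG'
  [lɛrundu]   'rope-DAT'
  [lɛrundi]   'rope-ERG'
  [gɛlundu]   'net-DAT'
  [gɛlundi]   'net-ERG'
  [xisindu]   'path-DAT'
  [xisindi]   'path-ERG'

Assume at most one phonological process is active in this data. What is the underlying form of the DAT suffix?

The DAT suffix surfaces as [-du] and [-tu], depending on the final segment of the stem.
By contrast the ERG suffix keeps its initial [d] throughout — that segment must be underlying.
So the underlying form is /-tu/, and voiceless stops become voiced after a nasal.

/-tu/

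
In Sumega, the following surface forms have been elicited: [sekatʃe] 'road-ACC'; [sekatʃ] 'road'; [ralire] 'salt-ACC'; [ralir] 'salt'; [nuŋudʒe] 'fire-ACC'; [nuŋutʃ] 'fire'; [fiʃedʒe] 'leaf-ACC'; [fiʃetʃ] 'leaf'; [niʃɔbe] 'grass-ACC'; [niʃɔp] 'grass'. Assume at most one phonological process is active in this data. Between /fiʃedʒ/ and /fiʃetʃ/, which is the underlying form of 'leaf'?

In [fiʃedʒe] and [fiʃetʃ] the final segment of 'leaf' alternates: [dʒ] ~ [tʃ].
But 'road' keeps [tʃ] in both environments ([sekatʃe], [sekatʃ]), so there is no rule changing /tʃ/ to [dʒ] before the ACC suffix.
The underlying segment must be /dʒ/; voiced obstruents become voiceless word-finally, yielding [tʃ] there.

/fiʃedʒ/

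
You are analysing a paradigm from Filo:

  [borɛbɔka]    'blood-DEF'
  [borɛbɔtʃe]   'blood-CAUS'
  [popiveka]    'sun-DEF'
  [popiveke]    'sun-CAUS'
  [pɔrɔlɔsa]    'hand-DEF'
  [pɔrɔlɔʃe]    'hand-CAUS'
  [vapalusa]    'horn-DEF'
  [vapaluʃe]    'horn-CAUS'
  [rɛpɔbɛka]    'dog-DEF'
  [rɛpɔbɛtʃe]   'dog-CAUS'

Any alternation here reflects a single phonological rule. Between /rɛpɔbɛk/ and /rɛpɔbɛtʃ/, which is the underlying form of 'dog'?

/rɛpɔbɛtʃ/

The root 'dog' surfaces as [rɛpɔbɛka] and [rɛpɔbɛtʃe], with a stem-final [k] ~ [tʃ] alternation.
The stem 'sun' ([popiveka], [popiveke]) shows [k] unchanged in both environments, so [k] cannot be basic with [tʃ] derived before the CAUS suffix.
The alternation reflects depalatalization: palato-alveolar /tʃ/ and /ʃ/ become [k] and [s] when no front vowel follows. /tʃ/ is underlying.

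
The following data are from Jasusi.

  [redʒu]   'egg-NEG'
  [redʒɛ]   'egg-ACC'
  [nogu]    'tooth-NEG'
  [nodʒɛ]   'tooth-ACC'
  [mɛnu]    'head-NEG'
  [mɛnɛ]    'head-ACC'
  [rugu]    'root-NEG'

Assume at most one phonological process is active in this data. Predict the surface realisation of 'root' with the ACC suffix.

[rudʒɛ]

'tooth' shows [g] ~ [dʒ] at the end of the stem ([nogu] vs [nodʒɛ]).
But 'egg' keeps [dʒ] in both environments ([redʒu], [redʒɛ]), so there is no rule changing /dʒ/ to [g] before the NEG suffix.
The alternation reflects palatalization before a front vowel: /g/ becomes palato-alveolar [dʒ] before a front vowel. /g/ is underlying.
From [rugu] the stem 'root' is /rug/; before a front vowel this yields [rudʒɛ].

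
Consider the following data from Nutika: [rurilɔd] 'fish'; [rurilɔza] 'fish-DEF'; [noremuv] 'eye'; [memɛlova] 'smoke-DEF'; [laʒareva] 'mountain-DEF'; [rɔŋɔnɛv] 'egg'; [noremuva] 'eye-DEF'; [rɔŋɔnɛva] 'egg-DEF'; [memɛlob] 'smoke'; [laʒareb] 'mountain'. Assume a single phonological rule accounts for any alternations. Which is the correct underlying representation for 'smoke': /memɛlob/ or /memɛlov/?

'smoke' shows [b] ~ [v] at the end of the stem ([memɛlob] vs [memɛlova]).
But 'eye' keeps [v] in both environments ([noremuv], [noremuva]), so there is no rule changing /v/ to [b] in isolation.
So /b/ is underlying, and a rule of intervocalic spirantization — voiced stops become fricatives between vowels — gives [v].

/memɛlob/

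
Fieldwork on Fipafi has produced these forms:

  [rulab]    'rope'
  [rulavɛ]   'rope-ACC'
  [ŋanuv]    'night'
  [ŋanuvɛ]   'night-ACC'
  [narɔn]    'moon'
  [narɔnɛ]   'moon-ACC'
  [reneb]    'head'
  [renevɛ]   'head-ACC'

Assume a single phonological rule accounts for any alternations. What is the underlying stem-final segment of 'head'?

'head' shows [b] ~ [v] at the end of the stem ([reneb] vs [renevɛ]).
If /v/ were underlying and a rule turned it into [b] in isolation, 'night' would also alternate; but it has [v] in both [ŋanuv] and [ŋanuvɛ].
The alternation reflects intervocalic spirantization: voiced stops become fricatives between vowels. /b/ is underlying.

/b/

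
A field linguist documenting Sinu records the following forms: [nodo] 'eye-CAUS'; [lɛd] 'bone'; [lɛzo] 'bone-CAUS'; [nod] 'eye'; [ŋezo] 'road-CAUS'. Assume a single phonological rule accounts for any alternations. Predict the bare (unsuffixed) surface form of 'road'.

[ŋed]

In [lɛzo] and [lɛd] the final segment of 'bone' alternates: [z] ~ [d].
Compare 'eye', with invariant [d] in [nodo] and [nod]: an analysis with underlying /d/ and a rule producing [z] before the CAUS suffix would wrongly predict alternation here too.
The underlying segment must be /z/; voiced fricatives become stops word-finally, yielding [d] there.
From [ŋezo] the stem 'road' is /ŋez/; word-finally this yields [ŋed].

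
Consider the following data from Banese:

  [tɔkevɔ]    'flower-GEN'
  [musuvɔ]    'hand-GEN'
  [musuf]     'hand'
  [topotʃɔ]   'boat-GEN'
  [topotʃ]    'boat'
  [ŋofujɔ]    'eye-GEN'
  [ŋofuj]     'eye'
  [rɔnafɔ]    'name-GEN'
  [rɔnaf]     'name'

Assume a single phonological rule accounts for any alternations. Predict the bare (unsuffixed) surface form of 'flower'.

The root 'hand' surfaces as [musuvɔ] and [musuf], with a stem-final [v] ~ [f] alternation.
Compare 'name', with invariant [f] in [rɔnafɔ] and [rɔnaf]: an analysis with underlying /f/ and a rule producing [v] before the GEN suffix would wrongly predict alternation here too.
The alternation reflects word-final obstruent devoicing: voiced obstruents become voiceless word-finally. /v/ is underlying.
The one attested form of 'flower', [tɔkevɔ], shows underlying /tɔkev/. Applying the same rule word-finally gives [tɔkef].

[tɔkef]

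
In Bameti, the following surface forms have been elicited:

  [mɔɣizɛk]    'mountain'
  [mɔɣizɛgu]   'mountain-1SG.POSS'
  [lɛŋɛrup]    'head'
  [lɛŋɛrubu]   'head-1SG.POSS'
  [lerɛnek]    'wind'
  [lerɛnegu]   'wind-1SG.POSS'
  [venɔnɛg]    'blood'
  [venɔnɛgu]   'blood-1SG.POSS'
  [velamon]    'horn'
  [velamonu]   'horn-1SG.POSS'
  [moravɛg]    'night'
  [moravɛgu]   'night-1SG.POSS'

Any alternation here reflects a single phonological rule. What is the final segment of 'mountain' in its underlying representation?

The stem for 'mountain' ends in [k] in [mɔɣizɛk] but [g] in [mɔɣizɛgu].
The stem 'blood' ([venɔnɛg], [venɔnɛgu]) shows [g] unchanged in both environments, so [g] cannot be basic with [k] derived in isolation.
Therefore /k/ is basic and [g] is derived by intervocalic voicing (voiceless stops become voiced between vowels).

/k/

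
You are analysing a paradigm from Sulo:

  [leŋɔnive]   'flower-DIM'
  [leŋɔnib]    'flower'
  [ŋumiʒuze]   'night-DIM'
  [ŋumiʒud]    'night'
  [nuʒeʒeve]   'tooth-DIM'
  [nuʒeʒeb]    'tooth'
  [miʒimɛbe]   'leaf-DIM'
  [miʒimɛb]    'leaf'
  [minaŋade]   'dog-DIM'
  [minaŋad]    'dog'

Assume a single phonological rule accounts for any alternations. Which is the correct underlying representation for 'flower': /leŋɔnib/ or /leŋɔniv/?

/leŋɔniv/

In [leŋɔnive] and [leŋɔnib] the final segment of 'flower' alternates: [v] ~ [b].
Compare 'leaf', with invariant [b] in [miʒimɛbe] and [miʒimɛb]: an analysis with underlying /b/ and a rule producing [v] before the DIM suffix would wrongly predict alternation here too.
Therefore /v/ is basic and [b] is derived by word-final hardening (voiced fricatives become stops word-finally).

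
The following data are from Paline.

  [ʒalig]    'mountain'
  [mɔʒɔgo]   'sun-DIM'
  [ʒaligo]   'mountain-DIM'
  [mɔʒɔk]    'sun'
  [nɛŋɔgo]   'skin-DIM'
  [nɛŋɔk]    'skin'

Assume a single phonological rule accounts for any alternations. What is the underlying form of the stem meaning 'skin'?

/nɛŋɔk/

'skin' shows [g] ~ [k] at the end of the stem ([nɛŋɔgo] vs [nɛŋɔk]).
If /g/ were underlying and a rule turned it into [k] in isolation, 'mountain' would also alternate; but it has [g] in both [ʒaligo] and [ʒalig].
The underlying segment must be /k/; voiceless stops become voiced between vowels, yielding [g] there.
Hence 'skin' is /nɛŋɔk/ underlyingly.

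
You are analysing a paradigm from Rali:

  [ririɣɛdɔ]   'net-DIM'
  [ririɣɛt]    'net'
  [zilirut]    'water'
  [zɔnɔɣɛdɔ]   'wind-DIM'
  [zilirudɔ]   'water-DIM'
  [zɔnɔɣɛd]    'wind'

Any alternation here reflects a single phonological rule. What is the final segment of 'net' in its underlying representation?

The root 'net' surfaces as [ririɣɛdɔ] and [ririɣɛt], with a stem-final [d] ~ [t] alternation.
The stem 'wind' ([zɔnɔɣɛdɔ], [zɔnɔɣɛd]) shows [d] unchanged in both environments, so [d] cannot be basic with [t] derived in isolation.
The underlying segment must be /t/; voiceless stops become voiced between vowels, yielding [d] there.

/t/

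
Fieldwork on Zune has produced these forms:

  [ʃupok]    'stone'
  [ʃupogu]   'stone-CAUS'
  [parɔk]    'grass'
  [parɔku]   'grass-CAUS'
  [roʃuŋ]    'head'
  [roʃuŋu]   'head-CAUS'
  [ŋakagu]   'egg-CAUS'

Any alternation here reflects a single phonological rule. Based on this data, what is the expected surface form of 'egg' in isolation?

'stone' shows [k] ~ [g] at the end of the stem ([ʃupok] vs [ʃupogu]).
But 'grass' keeps [k] in both environments ([parɔk], [parɔku]), so there is no rule changing /k/ to [g] before the CAUS suffix.
The alternation reflects word-final obstruent devoicing: voiced obstruents become voiceless word-finally. /g/ is underlying.
The one attested form of 'egg', [ŋakagu], shows underlying /ŋakag/. Applying the same rule word-finally gives [ŋakak].

[ŋakak]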